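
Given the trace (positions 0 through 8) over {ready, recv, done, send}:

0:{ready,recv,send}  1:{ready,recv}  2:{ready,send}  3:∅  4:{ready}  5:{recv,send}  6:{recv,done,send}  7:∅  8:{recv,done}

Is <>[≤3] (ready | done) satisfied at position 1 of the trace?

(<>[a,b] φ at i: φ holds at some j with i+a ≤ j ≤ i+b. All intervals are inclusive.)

Check (ready | done) at each j in [1,4]:
  j=1: true
  j=2: true
  j=3: false
  j=4: true
Found at j=1 → formula holds.

Holds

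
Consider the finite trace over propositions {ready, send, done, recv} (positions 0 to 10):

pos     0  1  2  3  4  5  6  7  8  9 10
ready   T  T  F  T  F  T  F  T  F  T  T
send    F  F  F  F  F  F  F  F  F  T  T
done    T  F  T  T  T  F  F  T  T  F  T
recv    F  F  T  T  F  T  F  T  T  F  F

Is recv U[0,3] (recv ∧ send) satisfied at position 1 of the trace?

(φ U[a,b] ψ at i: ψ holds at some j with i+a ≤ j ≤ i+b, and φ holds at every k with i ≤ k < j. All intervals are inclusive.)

False

Need some j in [1,4] with (recv ∧ send), and recv at every k in [1,j-1].
  j=1: (recv ∧ send) false.
  j=2: (recv ∧ send) false.
  j=3: (recv ∧ send) false.
  j=4: (recv ∧ send) false.
No j in the window works → until fails.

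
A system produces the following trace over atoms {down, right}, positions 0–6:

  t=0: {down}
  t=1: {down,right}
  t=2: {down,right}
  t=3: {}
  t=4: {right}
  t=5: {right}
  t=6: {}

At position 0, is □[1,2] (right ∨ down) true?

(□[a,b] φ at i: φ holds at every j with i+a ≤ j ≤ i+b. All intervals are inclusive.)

Check (right ∨ down) at every j in [1,2]:
  j=1: true
  j=2: true
All positions satisfy it → formula holds.

Holds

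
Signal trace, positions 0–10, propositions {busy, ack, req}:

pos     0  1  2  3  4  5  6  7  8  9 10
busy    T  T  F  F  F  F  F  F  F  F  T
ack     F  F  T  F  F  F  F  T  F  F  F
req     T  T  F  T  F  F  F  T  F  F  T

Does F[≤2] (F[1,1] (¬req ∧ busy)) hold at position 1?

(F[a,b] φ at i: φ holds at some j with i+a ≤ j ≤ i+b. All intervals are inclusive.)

False

Check F[1,1] (¬req ∧ busy) at each j in [1,3]:
  j=1: fails (none in [2,2])
  j=2: fails (none in [3,3])
  j=3: fails (none in [4,4])
No position in the window satisfies it → formula fails.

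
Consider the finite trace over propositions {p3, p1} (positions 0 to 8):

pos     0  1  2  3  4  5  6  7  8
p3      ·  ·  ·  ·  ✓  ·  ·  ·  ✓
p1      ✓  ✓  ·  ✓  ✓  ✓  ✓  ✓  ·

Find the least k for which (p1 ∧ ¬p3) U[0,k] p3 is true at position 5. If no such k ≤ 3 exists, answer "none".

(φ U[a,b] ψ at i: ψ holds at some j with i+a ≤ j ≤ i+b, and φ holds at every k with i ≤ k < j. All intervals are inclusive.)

3

Need earliest j ≥ 5 with p3, and (p1 ∧ ¬p3) at every k in [5,j-1].
  j=5: rhs fails.
  j=6: rhs fails.
  j=7: rhs fails.
  j=8: rhs holds; lhs holds on [5,7]. k = 3.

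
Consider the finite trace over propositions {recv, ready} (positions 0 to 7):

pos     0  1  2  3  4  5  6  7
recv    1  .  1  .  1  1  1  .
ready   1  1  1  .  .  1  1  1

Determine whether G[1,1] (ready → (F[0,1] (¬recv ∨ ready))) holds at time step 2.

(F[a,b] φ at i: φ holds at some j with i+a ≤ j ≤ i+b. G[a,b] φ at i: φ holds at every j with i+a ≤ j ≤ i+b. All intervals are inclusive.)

Yes

Check (ready → (F[0,1] (¬recv ∨ ready))) at every j in [3,3]:
  j=3: antecedent false → ✓
All positions satisfy it → formula holds.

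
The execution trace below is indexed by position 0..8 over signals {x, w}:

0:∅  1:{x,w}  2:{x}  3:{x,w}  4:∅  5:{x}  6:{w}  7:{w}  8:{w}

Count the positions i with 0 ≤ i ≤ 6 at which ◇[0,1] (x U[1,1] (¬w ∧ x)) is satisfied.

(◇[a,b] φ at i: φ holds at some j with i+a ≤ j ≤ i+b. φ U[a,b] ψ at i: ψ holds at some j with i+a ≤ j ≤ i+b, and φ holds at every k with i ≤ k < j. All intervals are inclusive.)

2

Evaluate at each i in [0,6]:
  i=0: ✓ (witness j=1)
  i=1: ✓ (witness j=1)
  i=2: ✗ (none in [2,3])
  i=3: ✗ (none in [3,4])
  i=4: ✗ (none in [4,5])
  i=5: ✗ (none in [5,6])
  i=6: ✗ (none in [6,7])
Positions where it holds: {0, 1} → 2.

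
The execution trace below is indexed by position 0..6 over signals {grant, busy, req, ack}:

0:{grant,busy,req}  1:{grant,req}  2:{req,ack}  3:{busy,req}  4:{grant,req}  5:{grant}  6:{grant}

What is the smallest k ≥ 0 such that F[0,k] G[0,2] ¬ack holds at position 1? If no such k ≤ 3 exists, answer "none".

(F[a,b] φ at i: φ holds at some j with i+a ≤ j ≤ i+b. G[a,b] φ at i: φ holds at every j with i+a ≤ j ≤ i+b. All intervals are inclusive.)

Scan j = 1,2,… for G[0,2] ¬ack:
  j=1: fails
  j=2: fails
  j=3: holds
First hit at j=3, so smallest k = 3-1 = 2.

2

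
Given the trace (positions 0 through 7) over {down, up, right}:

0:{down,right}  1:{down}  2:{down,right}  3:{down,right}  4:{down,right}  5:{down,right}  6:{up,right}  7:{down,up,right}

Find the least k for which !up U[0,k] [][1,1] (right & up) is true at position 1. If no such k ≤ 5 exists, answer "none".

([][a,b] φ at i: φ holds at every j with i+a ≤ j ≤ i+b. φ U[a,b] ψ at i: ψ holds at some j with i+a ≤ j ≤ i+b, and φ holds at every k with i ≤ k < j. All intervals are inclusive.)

Need earliest j ≥ 1 with [][1,1] (right & up), and !up at every k in [1,j-1].
  j=1: rhs fails.
  j=2: rhs fails.
  j=3: rhs fails.
  j=4: rhs fails.
  j=5: rhs holds; lhs holds on [1,4]. k = 4.

4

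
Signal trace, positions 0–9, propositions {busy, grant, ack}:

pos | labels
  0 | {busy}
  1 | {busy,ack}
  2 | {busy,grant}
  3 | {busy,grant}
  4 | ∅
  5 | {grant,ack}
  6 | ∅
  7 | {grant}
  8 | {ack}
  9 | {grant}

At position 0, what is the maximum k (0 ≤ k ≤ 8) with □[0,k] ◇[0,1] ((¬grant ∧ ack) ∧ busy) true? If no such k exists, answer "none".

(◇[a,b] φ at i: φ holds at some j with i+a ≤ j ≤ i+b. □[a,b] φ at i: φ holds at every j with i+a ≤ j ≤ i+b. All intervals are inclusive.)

1

◇[0,1] ((¬grant ∧ ack) ∧ busy) must hold from j=0 onward; find where it first fails.
  j=0: holds
  j=1: holds
  j=2: fails
Holds on [0,1], so largest k = 1.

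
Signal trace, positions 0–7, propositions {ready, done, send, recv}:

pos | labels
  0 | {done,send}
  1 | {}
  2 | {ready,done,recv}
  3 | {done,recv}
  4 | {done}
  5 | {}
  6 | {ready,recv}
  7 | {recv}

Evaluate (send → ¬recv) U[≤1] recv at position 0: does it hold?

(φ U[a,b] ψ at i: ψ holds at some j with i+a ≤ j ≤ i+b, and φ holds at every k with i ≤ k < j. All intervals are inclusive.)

Does not hold

Need some j in [0,1] with recv, and (send → ¬recv) at every k in [0,j-1].
  j=0: recv false.
  j=1: recv false.
No j in the window works → until fails.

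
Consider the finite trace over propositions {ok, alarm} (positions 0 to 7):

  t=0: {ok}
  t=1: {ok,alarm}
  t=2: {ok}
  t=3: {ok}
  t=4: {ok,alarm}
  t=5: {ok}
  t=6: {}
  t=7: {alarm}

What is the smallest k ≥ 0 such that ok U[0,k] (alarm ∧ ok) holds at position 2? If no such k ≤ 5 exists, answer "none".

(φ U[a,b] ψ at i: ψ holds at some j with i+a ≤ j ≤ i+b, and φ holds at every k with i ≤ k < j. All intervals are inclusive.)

2

Need earliest j ≥ 2 with (alarm ∧ ok), and ok at every k in [2,j-1].
  j=2: rhs fails.
  j=3: rhs fails.
  j=4: rhs holds; lhs holds on [2,3]. k = 2.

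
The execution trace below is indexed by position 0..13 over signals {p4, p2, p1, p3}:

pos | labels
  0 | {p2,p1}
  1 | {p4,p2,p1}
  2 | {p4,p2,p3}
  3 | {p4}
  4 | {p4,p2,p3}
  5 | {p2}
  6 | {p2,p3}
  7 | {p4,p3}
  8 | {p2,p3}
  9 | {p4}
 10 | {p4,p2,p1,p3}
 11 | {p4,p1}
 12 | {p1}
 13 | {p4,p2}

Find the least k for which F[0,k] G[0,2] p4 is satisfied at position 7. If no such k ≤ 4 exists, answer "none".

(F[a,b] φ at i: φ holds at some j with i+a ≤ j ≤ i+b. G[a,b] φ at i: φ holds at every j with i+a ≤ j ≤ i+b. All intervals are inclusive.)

2

Scan j = 7,8,… for G[0,2] p4:
  j=7: fails
  j=8: fails
  j=9: holds
First hit at j=9, so smallest k = 9-7 = 2.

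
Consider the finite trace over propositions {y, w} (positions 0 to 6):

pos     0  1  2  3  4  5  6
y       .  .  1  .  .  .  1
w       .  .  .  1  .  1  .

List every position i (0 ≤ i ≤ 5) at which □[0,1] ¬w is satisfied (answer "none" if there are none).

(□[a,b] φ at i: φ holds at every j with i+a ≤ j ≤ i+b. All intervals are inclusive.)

0, 1

Evaluate at each i in [0,5]:
  i=0: ✓ (all of [0,1])
  i=1: ✓ (all of [1,2])
  i=2: ✗ (fails at j=3)
  i=3: ✗ (fails at j=3)
  i=4: ✗ (fails at j=5)
  i=5: ✗ (fails at j=5)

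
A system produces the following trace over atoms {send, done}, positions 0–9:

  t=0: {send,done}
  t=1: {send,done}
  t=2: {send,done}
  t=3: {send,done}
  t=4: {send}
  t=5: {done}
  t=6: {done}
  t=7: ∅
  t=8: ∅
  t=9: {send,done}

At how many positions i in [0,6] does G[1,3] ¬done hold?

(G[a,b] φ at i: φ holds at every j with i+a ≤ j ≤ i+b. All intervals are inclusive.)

Evaluate at each i in [0,6]:
  i=0: ✗ (fails at j=1)
  i=1: ✗ (fails at j=2)
  i=2: ✗ (fails at j=3)
  i=3: ✗ (fails at j=5)
  i=4: ✗ (fails at j=5)
  i=5: ✗ (fails at j=6)
  i=6: ✗ (fails at j=9)
Positions where it holds: {} → 0.

0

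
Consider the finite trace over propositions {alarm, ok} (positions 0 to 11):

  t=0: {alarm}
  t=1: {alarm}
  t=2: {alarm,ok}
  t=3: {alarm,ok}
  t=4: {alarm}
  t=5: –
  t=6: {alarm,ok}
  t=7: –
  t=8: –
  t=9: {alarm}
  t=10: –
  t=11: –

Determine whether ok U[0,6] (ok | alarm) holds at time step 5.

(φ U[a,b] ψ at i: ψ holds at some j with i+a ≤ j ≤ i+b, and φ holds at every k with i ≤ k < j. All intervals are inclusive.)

Does not hold

Need some j in [5,11] with (ok | alarm), and ok at every k in [5,j-1].
  j=5: (ok | alarm) false.
  j=6: (ok | alarm) holds, but ok fails at k=5 → not this j.
  j=7: (ok | alarm) false.
  j=8: (ok | alarm) false.
  j=9: (ok | alarm) holds, but ok fails at k=5 → not this j.
  j=10: (ok | alarm) false.
  j=11: (ok | alarm) false.
No j in the window works → until fails.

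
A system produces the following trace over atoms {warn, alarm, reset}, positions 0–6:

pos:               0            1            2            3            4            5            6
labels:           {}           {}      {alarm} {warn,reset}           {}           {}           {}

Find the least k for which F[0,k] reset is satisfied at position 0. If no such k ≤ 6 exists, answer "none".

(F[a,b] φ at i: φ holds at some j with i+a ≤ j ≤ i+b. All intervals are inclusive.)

3

Scan j = 0,1,… for reset:
  j=0: fails
  j=1: fails
  j=2: fails
  j=3: holds
First hit at j=3, so smallest k = 3-0 = 3.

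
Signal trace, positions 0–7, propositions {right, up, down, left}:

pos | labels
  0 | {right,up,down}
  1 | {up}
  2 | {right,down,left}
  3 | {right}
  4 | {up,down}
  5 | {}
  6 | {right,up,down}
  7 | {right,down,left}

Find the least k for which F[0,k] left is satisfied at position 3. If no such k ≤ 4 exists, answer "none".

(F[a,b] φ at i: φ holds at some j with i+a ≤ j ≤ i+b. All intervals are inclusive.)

4

Scan j = 3,4,… for left:
  j=3: fails
  j=4: fails
  j=5: fails
  j=6: fails
  j=7: holds
First hit at j=7, so smallest k = 7-3 = 4.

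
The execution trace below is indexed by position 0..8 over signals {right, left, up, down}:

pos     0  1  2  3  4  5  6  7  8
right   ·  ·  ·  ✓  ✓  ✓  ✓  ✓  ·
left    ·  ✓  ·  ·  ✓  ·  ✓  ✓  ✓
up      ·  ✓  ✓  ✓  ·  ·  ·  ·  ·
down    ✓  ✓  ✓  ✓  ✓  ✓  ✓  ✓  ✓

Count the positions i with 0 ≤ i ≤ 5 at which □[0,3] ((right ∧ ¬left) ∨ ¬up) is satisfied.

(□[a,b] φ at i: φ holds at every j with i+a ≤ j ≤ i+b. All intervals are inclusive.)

Evaluate at each i in [0,5]:
  i=0: ✗ (fails at j=1)
  i=1: ✗ (fails at j=1)
  i=2: ✗ (fails at j=2)
  i=3: ✓ (all of [3,6])
  i=4: ✓ (all of [4,7])
  i=5: ✓ (all of [5,8])
Positions where it holds: {3, 4, 5} → 3.

3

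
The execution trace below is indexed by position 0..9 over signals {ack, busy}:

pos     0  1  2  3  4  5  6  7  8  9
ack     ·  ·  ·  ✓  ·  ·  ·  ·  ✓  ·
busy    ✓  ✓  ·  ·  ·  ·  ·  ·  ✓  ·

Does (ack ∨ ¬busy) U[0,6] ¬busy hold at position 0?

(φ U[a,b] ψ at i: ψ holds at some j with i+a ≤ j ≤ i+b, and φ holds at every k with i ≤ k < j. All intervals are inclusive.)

No

Need some j in [0,6] with ¬busy, and (ack ∨ ¬busy) at every k in [0,j-1].
  j=0: ¬busy false.
  j=1: ¬busy false.
  j=2: ¬busy holds, but (ack ∨ ¬busy) fails at k=0 → not this j.
  j=3: ¬busy holds, but (ack ∨ ¬busy) fails at k=0 → not this j.
  j=4: ¬busy holds, but (ack ∨ ¬busy) fails at k=0 → not this j.
  j=5: ¬busy holds, but (ack ∨ ¬busy) fails at k=0 → not this j.
  j=6: ¬busy holds, but (ack ∨ ¬busy) fails at k=0 → not this j.
No j in the window works → until fails.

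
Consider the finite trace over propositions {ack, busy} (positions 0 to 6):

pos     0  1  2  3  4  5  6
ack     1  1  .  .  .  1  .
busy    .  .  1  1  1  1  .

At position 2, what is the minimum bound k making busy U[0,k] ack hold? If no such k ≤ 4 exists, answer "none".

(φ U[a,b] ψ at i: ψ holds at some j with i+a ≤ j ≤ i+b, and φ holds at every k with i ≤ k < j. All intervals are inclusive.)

3

Need earliest j ≥ 2 with ack, and busy at every k in [2,j-1].
  j=2: rhs fails.
  j=3: rhs fails.
  j=4: rhs fails.
  j=5: rhs holds; lhs holds on [2,4]. k = 3.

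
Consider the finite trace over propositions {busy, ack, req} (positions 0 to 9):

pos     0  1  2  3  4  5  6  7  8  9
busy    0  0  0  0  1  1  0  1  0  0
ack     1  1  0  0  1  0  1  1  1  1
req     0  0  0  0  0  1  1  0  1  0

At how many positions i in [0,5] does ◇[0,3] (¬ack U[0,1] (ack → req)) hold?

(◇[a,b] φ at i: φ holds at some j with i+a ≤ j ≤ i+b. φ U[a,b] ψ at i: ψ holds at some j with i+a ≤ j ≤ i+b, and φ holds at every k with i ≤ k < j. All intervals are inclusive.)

6

Evaluate at each i in [0,5]:
  i=0: ✓ (witness j=2)
  i=1: ✓ (witness j=2)
  i=2: ✓ (witness j=2)
  i=3: ✓ (witness j=3)
  i=4: ✓ (witness j=5)
  i=5: ✓ (witness j=5)
Positions where it holds: {0, 1, 2, 3, 4, 5} → 6.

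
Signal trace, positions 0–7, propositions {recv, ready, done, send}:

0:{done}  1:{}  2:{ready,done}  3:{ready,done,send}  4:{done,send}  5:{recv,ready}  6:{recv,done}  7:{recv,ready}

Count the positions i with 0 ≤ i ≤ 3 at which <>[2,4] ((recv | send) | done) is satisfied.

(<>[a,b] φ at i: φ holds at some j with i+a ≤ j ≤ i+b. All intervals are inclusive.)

4

Evaluate at each i in [0,3]:
  i=0: ✓ (witness j=2)
  i=1: ✓ (witness j=3)
  i=2: ✓ (witness j=4)
  i=3: ✓ (witness j=5)
Positions where it holds: {0, 1, 2, 3} → 4.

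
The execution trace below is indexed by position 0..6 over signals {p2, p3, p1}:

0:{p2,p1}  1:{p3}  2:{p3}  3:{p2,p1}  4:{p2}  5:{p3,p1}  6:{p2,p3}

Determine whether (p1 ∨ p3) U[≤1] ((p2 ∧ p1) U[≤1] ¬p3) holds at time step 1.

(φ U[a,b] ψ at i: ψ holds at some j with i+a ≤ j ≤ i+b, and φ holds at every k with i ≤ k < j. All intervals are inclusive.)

No

Need some j in [1,2] with ((p2 ∧ p1) U[≤1] ¬p3), and (p1 ∨ p3) at every k in [1,j-1].
  j=1: ((p2 ∧ p1) U[≤1] ¬p3) — fails.
  j=2: ((p2 ∧ p1) U[≤1] ¬p3) — fails.
No j in the window works → until fails.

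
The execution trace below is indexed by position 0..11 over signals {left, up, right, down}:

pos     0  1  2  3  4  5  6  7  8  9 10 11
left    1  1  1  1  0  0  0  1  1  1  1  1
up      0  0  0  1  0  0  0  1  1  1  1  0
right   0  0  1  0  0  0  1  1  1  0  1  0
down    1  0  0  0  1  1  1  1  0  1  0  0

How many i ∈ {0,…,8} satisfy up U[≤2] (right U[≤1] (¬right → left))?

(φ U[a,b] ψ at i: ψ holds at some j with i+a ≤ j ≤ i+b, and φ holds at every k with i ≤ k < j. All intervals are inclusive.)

Evaluate at each i in [0,8]:
  i=0: ✓ (rhs at j=0)
  i=1: ✓ (rhs at j=1)
  i=2: ✓ (rhs at j=2)
  i=3: ✓ (rhs at j=3)
  i=4: ✗ (lhs fails at k=4 before rhs at j=6)
  i=5: ✗ (lhs fails at k=5 before rhs at j=6)
  i=6: ✓ (rhs at j=6)
  i=7: ✓ (rhs at j=7)
  i=8: ✓ (rhs at j=8)
Positions where it holds: {0, 1, 2, 3, 6, 7, 8} → 7.

7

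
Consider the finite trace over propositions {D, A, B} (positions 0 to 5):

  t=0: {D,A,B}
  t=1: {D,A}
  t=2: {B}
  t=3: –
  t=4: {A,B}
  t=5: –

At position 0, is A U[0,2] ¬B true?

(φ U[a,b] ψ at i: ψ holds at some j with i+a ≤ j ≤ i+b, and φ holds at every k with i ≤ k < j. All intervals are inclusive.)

Holds

Need some j in [0,2] with ¬B, and A at every k in [0,j-1].
  j=0: ¬B false.
  j=1: ¬B holds; A holds at every k in [0,0] → satisfied.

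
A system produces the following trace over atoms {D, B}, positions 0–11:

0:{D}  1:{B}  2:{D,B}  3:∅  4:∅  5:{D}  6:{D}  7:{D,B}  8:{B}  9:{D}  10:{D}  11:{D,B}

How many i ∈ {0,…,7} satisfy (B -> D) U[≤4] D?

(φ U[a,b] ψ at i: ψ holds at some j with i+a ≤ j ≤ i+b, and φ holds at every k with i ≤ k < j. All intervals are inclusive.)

7

Evaluate at each i in [0,7]:
  i=0: ✓ (rhs at j=0)
  i=1: ✗ (lhs fails at k=1 before rhs at j=2)
  i=2: ✓ (rhs at j=2)
  i=3: ✓ (rhs at j=5; lhs holds on [3,4])
  i=4: ✓ (rhs at j=5; lhs holds on [4,4])
  i=5: ✓ (rhs at j=5)
  i=6: ✓ (rhs at j=6)
  i=7: ✓ (rhs at j=7)
Positions where it holds: {0, 2, 3, 4, 5, 6, 7} → 7.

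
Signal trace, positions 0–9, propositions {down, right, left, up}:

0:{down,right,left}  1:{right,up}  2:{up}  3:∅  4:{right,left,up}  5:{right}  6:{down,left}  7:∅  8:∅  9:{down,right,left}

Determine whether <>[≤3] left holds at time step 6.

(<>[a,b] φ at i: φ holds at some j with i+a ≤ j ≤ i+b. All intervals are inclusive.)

Check left at each j in [6,9]:
  j=6: true
  j=7: false
  j=8: false
  j=9: true
Found at j=6 → formula holds.

Yes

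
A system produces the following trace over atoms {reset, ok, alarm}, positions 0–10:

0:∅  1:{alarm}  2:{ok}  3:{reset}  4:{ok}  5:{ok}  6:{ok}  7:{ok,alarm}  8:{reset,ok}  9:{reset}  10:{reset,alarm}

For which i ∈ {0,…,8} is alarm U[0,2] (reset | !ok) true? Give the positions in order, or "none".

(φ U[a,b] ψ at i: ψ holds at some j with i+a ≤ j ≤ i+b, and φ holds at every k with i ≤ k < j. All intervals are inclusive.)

Evaluate at each i in [0,8]:
  i=0: ✓ (rhs at j=0)
  i=1: ✓ (rhs at j=1)
  i=2: ✗ (lhs fails at k=2 before rhs at j=3)
  i=3: ✓ (rhs at j=3)
  i=4: ✗ (no rhs in [4,6])
  i=5: ✗ (no rhs in [5,7])
  i=6: ✗ (lhs fails at k=6 before rhs at j=8)
  i=7: ✓ (rhs at j=8; lhs holds on [7,7])
  i=8: ✓ (rhs at j=8)

0, 1, 3, 7, 8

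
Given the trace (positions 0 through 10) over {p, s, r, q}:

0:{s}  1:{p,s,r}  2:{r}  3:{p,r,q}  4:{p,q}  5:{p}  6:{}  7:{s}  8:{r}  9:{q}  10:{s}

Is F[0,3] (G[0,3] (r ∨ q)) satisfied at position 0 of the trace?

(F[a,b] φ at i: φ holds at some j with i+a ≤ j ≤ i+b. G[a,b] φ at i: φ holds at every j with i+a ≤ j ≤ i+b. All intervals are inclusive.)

Check G[0,3] (r ∨ q) at each j in [0,3]:
  j=0: fails at 0
  j=1: holds on [1,4]
  j=2: fails at 5
  j=3: fails at 5
Found at j=1 → formula holds.

True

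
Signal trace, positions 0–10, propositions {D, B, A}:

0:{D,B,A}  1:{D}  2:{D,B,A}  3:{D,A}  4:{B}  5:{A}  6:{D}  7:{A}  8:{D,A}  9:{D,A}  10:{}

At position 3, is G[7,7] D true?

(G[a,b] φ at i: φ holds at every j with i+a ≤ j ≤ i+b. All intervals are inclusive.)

False

Check D at every j in [10,10]:
  j=10: false
Fails at j=10 → formula fails.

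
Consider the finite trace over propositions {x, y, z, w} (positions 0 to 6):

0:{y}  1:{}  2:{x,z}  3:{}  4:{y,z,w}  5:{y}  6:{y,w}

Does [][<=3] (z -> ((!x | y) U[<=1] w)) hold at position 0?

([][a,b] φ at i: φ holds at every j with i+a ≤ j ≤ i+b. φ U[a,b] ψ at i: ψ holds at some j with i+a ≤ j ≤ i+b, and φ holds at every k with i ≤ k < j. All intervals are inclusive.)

Check (z -> ((!x | y) U[<=1] w)) at every j in [0,3]:
  j=0: antecedent false → ✓
  j=1: antecedent false → ✓
  j=2: antecedent true; consequent fails → ✗
  j=3: antecedent false → ✓
Fails at j=2 → formula fails.

No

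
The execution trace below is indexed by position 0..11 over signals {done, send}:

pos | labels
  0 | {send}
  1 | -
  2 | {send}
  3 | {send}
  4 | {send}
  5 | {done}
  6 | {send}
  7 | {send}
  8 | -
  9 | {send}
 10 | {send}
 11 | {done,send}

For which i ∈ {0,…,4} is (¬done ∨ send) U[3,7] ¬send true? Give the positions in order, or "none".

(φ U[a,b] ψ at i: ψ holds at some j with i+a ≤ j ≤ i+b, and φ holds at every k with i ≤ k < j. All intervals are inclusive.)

Evaluate at each i in [0,4]:
  i=0: ✓ (rhs at j=5; lhs holds on [0,4])
  i=1: ✓ (rhs at j=5; lhs holds on [1,4])
  i=2: ✓ (rhs at j=5; lhs holds on [2,4])
  i=3: ✗ (lhs fails at k=5 before rhs at j=8)
  i=4: ✗ (lhs fails at k=5 before rhs at j=8)

0, 1, 2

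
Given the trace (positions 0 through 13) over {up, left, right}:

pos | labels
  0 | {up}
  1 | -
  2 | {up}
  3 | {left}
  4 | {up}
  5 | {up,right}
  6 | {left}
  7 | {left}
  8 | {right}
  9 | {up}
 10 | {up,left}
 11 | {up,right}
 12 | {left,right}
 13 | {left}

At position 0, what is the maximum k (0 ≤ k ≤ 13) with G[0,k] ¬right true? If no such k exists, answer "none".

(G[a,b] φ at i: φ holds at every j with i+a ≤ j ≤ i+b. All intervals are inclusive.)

4

¬right must hold from j=0 onward; find where it first fails.
  j=0: holds
  j=1: holds
  j=2: holds
  j=3: holds
  j=4: holds
  j=5: fails
Holds on [0,4], so largest k = 4.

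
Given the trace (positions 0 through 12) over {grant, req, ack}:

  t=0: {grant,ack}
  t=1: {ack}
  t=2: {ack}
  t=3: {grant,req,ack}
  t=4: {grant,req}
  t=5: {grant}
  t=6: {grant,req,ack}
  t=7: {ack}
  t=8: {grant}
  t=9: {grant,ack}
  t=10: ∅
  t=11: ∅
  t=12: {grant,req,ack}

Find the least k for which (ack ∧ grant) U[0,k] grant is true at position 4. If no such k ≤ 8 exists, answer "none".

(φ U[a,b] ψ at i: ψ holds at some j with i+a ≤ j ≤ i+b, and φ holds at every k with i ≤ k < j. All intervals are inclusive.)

0

Need earliest j ≥ 4 with grant, and (ack ∧ grant) at every k in [4,j-1].
  j=4: rhs holds (empty prefix). k = 0.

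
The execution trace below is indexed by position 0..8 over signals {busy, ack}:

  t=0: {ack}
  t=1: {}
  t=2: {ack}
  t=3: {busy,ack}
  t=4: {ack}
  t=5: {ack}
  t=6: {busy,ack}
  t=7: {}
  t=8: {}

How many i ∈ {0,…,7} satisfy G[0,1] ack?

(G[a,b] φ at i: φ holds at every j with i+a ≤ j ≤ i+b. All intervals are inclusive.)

Evaluate at each i in [0,7]:
  i=0: ✗ (fails at j=1)
  i=1: ✗ (fails at j=1)
  i=2: ✓ (all of [2,3])
  i=3: ✓ (all of [3,4])
  i=4: ✓ (all of [4,5])
  i=5: ✓ (all of [5,6])
  i=6: ✗ (fails at j=7)
  i=7: ✗ (fails at j=7)
Positions where it holds: {2, 3, 4, 5} → 4.

4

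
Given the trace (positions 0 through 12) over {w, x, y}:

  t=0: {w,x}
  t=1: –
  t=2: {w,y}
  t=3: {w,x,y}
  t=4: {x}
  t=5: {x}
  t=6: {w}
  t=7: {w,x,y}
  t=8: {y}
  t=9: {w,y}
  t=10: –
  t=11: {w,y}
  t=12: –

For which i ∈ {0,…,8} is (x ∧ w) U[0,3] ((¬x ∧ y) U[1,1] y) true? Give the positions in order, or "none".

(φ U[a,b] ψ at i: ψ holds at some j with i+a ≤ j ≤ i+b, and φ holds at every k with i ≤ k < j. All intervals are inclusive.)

2, 7, 8

Evaluate at each i in [0,8]:
  i=0: ✗ (lhs fails at k=1 before rhs at j=2)
  i=1: ✗ (lhs fails at k=1 before rhs at j=2)
  i=2: ✓ (rhs at j=2)
  i=3: ✗ (no rhs in [3,6])
  i=4: ✗ (no rhs in [4,7])
  i=5: ✗ (lhs fails at k=5 before rhs at j=8)
  i=6: ✗ (lhs fails at k=6 before rhs at j=8)
  i=7: ✓ (rhs at j=8; lhs holds on [7,7])
  i=8: ✓ (rhs at j=8)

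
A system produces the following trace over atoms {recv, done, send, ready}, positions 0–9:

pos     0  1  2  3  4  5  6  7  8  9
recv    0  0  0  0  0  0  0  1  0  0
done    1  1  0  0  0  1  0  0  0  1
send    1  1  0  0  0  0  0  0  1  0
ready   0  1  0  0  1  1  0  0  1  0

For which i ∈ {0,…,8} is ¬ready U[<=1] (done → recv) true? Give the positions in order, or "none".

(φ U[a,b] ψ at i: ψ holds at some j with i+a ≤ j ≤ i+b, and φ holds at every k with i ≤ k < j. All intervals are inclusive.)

2, 3, 4, 6, 7, 8

Evaluate at each i in [0,8]:
  i=0: ✗ (no rhs in [0,1])
  i=1: ✗ (lhs fails at k=1 before rhs at j=2)
  i=2: ✓ (rhs at j=2)
  i=3: ✓ (rhs at j=3)
  i=4: ✓ (rhs at j=4)
  i=5: ✗ (lhs fails at k=5 before rhs at j=6)
  i=6: ✓ (rhs at j=6)
  i=7: ✓ (rhs at j=7)
  i=8: ✓ (rhs at j=8)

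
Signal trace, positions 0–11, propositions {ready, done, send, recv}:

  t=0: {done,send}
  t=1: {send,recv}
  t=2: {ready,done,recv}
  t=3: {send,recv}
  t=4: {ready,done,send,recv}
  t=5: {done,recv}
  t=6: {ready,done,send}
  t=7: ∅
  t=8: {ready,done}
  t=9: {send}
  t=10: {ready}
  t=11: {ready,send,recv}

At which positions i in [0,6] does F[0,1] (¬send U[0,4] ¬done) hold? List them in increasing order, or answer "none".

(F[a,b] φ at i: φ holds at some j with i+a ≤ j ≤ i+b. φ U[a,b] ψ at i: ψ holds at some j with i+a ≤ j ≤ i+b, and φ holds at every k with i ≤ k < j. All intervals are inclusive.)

Evaluate at each i in [0,6]:
  i=0: ✓ (witness j=1)
  i=1: ✓ (witness j=1)
  i=2: ✓ (witness j=2)
  i=3: ✓ (witness j=3)
  i=4: ✗ (none in [4,5])
  i=5: ✗ (none in [5,6])
  i=6: ✓ (witness j=7)

0, 1, 2, 3, 6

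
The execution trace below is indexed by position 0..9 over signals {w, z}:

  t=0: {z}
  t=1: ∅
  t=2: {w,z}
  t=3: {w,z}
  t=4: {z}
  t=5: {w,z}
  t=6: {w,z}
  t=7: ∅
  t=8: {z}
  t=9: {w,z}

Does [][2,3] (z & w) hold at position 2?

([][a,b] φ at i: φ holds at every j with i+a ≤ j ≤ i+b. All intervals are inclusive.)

False

Check (z & w) at every j in [4,5]:
  j=4: false
  j=5: true
Fails at j=4 → formula fails.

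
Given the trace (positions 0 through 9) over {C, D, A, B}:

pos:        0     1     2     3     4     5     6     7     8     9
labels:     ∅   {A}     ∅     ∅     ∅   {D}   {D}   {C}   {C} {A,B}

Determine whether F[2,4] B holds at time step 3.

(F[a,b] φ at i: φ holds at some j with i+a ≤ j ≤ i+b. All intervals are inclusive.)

Check B at each j in [5,7]:
  j=5: false
  j=6: false
  j=7: false
No position in the window satisfies it → formula fails.

No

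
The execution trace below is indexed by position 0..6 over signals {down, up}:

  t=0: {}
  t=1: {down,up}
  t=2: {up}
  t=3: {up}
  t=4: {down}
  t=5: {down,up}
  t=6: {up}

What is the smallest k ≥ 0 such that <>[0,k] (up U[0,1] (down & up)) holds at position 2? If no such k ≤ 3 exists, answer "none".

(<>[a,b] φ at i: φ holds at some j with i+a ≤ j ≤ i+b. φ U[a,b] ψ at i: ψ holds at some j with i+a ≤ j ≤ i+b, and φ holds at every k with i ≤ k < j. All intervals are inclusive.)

3

Scan j = 2,3,… for (up U[0,1] (down & up)):
  j=2: fails
  j=3: fails
  j=4: fails
  j=5: holds
First hit at j=5, so smallest k = 5-2 = 3.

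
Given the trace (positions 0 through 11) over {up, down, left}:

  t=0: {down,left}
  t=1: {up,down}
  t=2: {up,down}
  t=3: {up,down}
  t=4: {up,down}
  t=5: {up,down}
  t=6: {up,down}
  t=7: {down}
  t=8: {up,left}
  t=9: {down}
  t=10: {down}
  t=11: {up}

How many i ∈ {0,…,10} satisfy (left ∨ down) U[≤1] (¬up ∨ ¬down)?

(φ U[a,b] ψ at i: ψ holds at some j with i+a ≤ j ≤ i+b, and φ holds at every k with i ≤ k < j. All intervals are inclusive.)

6

Evaluate at each i in [0,10]:
  i=0: ✓ (rhs at j=0)
  i=1: ✗ (no rhs in [1,2])
  i=2: ✗ (no rhs in [2,3])
  i=3: ✗ (no rhs in [3,4])
  i=4: ✗ (no rhs in [4,5])
  i=5: ✗ (no rhs in [5,6])
  i=6: ✓ (rhs at j=7; lhs holds on [6,6])
  i=7: ✓ (rhs at j=7)
  i=8: ✓ (rhs at j=8)
  i=9: ✓ (rhs at j=9)
  i=10: ✓ (rhs at j=10)
Positions where it holds: {0, 6, 7, 8, 9, 10} → 6.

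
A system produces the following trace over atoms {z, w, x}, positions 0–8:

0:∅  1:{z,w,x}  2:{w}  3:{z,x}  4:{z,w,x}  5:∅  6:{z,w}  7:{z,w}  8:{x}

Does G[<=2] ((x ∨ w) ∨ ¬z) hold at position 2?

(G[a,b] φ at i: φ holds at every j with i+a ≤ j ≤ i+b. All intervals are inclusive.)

True

Check ((x ∨ w) ∨ ¬z) at every j in [2,4]:
  j=2: true
  j=3: true
  j=4: true
All positions satisfy it → formula holds.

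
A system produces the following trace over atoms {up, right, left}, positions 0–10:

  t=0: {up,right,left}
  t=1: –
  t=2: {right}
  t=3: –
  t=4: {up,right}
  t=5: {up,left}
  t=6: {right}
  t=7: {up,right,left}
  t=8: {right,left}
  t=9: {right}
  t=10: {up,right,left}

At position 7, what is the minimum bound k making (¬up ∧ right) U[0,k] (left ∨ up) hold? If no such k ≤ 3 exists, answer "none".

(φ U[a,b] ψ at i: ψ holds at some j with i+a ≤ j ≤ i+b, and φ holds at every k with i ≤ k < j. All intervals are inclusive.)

Need earliest j ≥ 7 with (left ∨ up), and (¬up ∧ right) at every k in [7,j-1].
  j=7: rhs holds (empty prefix). k = 0.

0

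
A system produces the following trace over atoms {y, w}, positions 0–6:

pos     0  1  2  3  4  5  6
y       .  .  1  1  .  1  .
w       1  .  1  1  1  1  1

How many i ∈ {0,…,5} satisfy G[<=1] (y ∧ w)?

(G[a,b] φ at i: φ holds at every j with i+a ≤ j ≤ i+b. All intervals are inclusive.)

1

Evaluate at each i in [0,5]:
  i=0: ✗ (fails at j=0)
  i=1: ✗ (fails at j=1)
  i=2: ✓ (all of [2,3])
  i=3: ✗ (fails at j=4)
  i=4: ✗ (fails at j=4)
  i=5: ✗ (fails at j=6)
Positions where it holds: {2} → 1.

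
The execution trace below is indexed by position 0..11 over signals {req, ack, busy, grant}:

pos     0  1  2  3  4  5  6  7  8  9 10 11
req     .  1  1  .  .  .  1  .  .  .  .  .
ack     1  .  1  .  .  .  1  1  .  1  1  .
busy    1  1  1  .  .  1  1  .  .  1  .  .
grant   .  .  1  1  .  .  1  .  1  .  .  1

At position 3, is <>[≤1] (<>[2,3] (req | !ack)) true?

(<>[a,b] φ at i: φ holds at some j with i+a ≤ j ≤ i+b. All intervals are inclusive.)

Check <>[2,3] (req | !ack) at each j in [3,4]:
  j=3: holds (witness at 5)
  j=4: holds (witness at 6)
Found at j=3 → formula holds.

Yes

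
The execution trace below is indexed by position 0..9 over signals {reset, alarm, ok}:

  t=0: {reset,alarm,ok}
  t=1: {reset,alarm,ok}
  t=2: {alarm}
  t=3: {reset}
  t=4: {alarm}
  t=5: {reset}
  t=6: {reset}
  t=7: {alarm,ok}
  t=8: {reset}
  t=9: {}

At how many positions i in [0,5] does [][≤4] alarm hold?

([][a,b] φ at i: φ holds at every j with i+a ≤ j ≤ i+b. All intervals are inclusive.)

Evaluate at each i in [0,5]:
  i=0: ✗ (fails at j=3)
  i=1: ✗ (fails at j=3)
  i=2: ✗ (fails at j=3)
  i=3: ✗ (fails at j=3)
  i=4: ✗ (fails at j=5)
  i=5: ✗ (fails at j=5)
Positions where it holds: {} → 0.

0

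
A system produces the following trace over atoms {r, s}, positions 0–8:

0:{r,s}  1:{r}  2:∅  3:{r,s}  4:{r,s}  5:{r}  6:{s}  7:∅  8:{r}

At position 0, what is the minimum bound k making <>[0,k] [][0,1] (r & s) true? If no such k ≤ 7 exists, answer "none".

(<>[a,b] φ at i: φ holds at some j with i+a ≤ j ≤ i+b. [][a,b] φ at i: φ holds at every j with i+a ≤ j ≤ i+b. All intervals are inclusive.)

3

Scan j = 0,1,… for [][0,1] (r & s):
  j=0: fails
  j=1: fails
  j=2: fails
  j=3: holds
First hit at j=3, so smallest k = 3-0 = 3.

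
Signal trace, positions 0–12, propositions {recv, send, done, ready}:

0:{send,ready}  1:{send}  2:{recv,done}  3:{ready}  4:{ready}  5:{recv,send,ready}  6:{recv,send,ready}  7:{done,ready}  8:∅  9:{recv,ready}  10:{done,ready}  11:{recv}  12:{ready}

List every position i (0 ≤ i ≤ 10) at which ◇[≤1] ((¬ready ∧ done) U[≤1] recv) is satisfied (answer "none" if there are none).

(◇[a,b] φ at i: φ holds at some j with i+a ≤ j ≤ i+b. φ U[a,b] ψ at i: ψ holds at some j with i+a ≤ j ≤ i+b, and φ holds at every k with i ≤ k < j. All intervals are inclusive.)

Evaluate at each i in [0,10]:
  i=0: ✗ (none in [0,1])
  i=1: ✓ (witness j=2)
  i=2: ✓ (witness j=2)
  i=3: ✗ (none in [3,4])
  i=4: ✓ (witness j=5)
  i=5: ✓ (witness j=5)
  i=6: ✓ (witness j=6)
  i=7: ✗ (none in [7,8])
  i=8: ✓ (witness j=9)
  i=9: ✓ (witness j=9)
  i=10: ✓ (witness j=11)

1, 2, 4, 5, 6, 8, 9, 10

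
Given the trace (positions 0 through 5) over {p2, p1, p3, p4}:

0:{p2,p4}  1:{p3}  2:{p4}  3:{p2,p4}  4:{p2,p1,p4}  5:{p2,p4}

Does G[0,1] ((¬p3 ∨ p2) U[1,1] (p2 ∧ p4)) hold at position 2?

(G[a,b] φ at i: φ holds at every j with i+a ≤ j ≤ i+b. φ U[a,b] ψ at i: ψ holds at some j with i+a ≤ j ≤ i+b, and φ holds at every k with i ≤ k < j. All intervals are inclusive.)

Check ((¬p3 ∨ p2) U[1,1] (p2 ∧ p4)) at every j in [2,3]:
  j=2: holds
  j=3: holds
All positions satisfy it → formula holds.

True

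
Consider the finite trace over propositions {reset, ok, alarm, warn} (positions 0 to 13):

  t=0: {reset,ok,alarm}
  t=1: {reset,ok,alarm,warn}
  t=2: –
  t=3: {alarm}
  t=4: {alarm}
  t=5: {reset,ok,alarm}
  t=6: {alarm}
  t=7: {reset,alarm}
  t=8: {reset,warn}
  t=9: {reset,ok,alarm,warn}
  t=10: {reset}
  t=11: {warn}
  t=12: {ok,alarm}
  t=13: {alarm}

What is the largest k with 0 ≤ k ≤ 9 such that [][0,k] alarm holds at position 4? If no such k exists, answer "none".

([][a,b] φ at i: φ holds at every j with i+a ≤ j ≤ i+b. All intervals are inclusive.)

3

alarm must hold from j=4 onward; find where it first fails.
  j=4: holds
  j=5: holds
  j=6: holds
  j=7: holds
  j=8: fails
Holds on [4,7], so largest k = 3.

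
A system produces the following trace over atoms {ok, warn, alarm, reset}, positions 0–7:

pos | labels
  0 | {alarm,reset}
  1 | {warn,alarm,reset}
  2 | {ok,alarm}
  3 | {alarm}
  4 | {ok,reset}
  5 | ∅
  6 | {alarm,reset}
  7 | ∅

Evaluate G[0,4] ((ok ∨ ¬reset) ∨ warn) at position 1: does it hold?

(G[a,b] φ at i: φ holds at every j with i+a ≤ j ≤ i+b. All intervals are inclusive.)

Check ((ok ∨ ¬reset) ∨ warn) at every j in [1,5]:
  j=1: true
  j=2: true
  j=3: true
  j=4: true
  j=5: true
All positions satisfy it → formula holds.

Yes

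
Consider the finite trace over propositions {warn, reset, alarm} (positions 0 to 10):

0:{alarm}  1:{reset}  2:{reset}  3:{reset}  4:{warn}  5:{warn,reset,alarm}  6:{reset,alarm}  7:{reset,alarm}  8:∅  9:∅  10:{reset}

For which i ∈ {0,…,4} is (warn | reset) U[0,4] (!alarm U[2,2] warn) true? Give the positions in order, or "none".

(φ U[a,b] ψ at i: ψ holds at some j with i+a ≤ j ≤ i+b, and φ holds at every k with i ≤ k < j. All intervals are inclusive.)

1, 2, 3

Evaluate at each i in [0,4]:
  i=0: ✗ (lhs fails at k=0 before rhs at j=2)
  i=1: ✓ (rhs at j=2; lhs holds on [1,1])
  i=2: ✓ (rhs at j=2)
  i=3: ✓ (rhs at j=3)
  i=4: ✗ (no rhs in [4,8])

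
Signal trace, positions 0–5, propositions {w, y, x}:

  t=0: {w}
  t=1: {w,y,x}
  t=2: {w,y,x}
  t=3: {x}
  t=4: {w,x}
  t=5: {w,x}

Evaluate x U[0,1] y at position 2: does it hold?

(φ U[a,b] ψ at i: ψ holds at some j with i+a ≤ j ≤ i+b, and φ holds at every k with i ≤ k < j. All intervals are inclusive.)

Holds

Need some j in [2,3] with y, and x at every k in [2,j-1].
  j=2: y holds; no prefix to check → satisfied.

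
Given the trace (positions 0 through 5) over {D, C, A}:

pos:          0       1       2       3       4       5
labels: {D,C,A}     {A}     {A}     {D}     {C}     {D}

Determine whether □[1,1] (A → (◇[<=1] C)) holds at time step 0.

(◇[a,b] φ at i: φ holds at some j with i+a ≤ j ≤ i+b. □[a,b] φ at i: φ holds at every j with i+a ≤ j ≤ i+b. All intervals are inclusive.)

Check (A → (◇[<=1] C)) at every j in [1,1]:
  j=1: antecedent true; consequent fails (none in [1,2]) → ✗
Fails at j=1 → formula fails.

No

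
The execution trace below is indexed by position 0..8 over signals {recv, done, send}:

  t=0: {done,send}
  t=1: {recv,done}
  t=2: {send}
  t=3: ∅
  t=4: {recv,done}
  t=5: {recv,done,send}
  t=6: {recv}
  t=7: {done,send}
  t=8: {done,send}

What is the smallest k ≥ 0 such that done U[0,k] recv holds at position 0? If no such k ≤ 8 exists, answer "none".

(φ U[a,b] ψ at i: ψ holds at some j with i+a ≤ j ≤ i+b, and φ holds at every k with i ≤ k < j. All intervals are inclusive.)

1

Need earliest j ≥ 0 with recv, and done at every k in [0,j-1].
  j=0: rhs fails.
  j=1: rhs holds; lhs holds on [0,0]. k = 1.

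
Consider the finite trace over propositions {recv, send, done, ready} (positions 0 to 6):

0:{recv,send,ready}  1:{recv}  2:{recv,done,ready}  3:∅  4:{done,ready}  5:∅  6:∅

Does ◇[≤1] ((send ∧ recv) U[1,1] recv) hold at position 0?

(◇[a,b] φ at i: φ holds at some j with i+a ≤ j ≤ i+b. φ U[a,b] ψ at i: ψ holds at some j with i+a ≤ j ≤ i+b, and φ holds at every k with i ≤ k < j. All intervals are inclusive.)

True

Check ((send ∧ recv) U[1,1] recv) at each j in [0,1]:
  j=0: holds
  j=1: fails
Found at j=0 → formula holds.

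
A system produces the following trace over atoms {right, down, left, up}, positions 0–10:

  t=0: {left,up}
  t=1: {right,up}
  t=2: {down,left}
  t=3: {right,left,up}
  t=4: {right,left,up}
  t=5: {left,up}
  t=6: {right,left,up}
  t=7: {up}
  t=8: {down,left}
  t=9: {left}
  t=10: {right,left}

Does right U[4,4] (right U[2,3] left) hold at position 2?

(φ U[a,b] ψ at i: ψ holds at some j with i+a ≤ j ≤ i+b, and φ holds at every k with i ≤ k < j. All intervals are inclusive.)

False

Need some j in [6,6] with (right U[2,3] left), and right at every k in [2,j-1].
  j=6: (right U[2,3] left) — fails.
No j in the window works → until fails.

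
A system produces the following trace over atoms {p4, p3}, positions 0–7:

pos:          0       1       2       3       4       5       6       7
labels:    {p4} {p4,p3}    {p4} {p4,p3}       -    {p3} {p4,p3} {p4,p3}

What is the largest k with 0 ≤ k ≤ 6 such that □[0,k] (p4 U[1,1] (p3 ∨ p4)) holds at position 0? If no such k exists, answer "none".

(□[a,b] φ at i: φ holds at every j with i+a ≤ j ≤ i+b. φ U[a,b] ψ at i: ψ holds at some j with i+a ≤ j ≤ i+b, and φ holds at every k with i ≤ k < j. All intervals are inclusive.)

2

(p4 U[1,1] (p3 ∨ p4)) must hold from j=0 onward; find where it first fails.
  j=0: holds
  j=1: holds
  j=2: holds
  j=3: fails
Holds on [0,2], so largest k = 2.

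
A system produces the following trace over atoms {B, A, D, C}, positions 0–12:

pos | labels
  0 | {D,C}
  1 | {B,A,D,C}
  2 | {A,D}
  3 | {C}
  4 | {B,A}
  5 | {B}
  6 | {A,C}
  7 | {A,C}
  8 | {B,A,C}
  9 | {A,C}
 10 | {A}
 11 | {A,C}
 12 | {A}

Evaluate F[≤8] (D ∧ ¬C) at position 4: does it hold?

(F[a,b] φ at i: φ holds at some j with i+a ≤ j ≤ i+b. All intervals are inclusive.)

False

Check (D ∧ ¬C) at each j in [4,12]:
  j=4: false
  j=5: false
  j=6: false
  j=7: false
  j=8: false
  j=9: false
  j=10: false
  j=11: false
  j=12: false
No position in the window satisfies it → formula fails.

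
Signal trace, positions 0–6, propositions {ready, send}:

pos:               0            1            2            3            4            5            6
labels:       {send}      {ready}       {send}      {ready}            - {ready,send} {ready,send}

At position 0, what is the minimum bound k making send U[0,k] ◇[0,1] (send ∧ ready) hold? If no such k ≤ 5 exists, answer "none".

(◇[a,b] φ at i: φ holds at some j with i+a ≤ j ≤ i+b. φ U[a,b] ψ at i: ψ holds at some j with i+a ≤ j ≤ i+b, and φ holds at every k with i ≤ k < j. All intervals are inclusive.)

Need earliest j ≥ 0 with ◇[0,1] (send ∧ ready), and send at every k in [0,j-1].
  j=0: rhs fails.
  j=1: rhs fails.
  j=2: rhs fails.
  j=3: rhs fails.
  j=4: rhs holds but lhs fails at k=1.
  j=5: rhs holds but lhs fails at k=1.
No witness within the range → none.

none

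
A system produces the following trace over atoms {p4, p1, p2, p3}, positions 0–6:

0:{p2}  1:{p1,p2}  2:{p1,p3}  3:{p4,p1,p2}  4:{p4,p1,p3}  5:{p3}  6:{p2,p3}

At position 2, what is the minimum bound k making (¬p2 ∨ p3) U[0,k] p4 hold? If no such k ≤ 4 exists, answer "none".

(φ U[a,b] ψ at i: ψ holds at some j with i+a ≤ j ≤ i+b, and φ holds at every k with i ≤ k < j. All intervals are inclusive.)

1

Need earliest j ≥ 2 with p4, and (¬p2 ∨ p3) at every k in [2,j-1].
  j=2: rhs fails.
  j=3: rhs holds; lhs holds on [2,2]. k = 1.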